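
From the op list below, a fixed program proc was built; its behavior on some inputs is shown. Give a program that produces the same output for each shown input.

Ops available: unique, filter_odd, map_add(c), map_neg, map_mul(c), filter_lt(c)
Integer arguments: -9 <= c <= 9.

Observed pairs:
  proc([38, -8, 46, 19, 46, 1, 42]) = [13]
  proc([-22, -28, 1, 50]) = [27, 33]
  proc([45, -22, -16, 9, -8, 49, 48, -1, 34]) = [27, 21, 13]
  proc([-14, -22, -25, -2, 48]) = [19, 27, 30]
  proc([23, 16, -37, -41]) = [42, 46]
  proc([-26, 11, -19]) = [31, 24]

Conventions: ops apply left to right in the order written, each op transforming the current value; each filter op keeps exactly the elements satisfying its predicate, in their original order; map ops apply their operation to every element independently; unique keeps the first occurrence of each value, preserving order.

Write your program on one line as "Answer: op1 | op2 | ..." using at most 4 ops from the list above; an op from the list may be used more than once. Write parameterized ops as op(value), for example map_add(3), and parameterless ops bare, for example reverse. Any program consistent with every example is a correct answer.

filter_lt(-5) | map_neg | map_add(5)

Check, running the answer program on each example:
  [38, -8, 46, 19, 46, 1, 42] -> [-8] -> [8] -> [13]
  [-22, -28, 1, 50] -> [-22, -28] -> [22, 28] -> [27, 33]
  [45, -22, -16, 9, -8, 49, 48, -1, 34] -> [-22, -16, -8] -> [22, 16, 8] -> [27, 21, 13]
  [-14, -22, -25, -2, 48] -> [-14, -22, -25] -> [14, 22, 25] -> [19, 27, 30]
  [23, 16, -37, -41] -> [-37, -41] -> [37, 41] -> [42, 46]
  [-26, 11, -19] -> [-26, -19] -> [26, 19] -> [31, 24]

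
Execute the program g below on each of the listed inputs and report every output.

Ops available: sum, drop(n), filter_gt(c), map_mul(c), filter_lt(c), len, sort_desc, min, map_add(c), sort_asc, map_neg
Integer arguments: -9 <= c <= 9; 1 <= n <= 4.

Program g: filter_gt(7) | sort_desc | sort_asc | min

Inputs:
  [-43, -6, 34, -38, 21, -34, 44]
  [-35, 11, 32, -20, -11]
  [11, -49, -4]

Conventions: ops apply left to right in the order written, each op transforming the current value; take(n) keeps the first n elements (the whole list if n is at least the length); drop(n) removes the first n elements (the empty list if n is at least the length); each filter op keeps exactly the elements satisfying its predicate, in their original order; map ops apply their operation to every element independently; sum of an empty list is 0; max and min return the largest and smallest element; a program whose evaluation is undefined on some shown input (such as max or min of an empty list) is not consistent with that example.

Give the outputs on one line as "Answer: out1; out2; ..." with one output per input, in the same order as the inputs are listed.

Execution, op by op:
  [-43, -6, 34, -38, 21, -34, 44] -> [34, 21, 44] -> [44, 34, 21] -> [21, 34, 44] -> 21
  [-35, 11, 32, -20, -11] -> [11, 32] -> [32, 11] -> [11, 32] -> 11
  [11, -49, -4] -> [11] -> [11] -> [11] -> 11

21; 11; 11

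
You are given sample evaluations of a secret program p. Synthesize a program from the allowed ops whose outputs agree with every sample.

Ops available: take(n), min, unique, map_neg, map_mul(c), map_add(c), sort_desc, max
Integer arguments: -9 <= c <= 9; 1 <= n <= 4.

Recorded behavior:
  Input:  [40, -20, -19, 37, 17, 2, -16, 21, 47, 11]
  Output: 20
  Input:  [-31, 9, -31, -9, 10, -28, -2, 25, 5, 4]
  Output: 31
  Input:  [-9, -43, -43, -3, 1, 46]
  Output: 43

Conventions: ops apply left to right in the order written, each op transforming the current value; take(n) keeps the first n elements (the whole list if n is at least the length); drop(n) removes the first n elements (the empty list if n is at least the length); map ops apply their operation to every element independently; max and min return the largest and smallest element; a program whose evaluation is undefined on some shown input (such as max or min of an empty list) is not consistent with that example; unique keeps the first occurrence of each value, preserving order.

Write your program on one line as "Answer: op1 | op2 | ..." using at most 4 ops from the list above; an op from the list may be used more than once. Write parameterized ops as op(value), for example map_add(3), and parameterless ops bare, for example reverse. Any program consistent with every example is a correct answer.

take(4) | map_mul(-1) | max

Check, running the answer program on each example:
  [40, -20, -19, 37, 17, 2, -16, 21, 47, 11] -> [40, -20, -19, 37] -> [-40, 20, 19, -37] -> 20
  [-31, 9, -31, -9, 10, -28, -2, 25, 5, 4] -> [-31, 9, -31, -9] -> [31, -9, 31, 9] -> 31
  [-9, -43, -43, -3, 1, 46] -> [-9, -43, -43, -3] -> [9, 43, 43, 3] -> 43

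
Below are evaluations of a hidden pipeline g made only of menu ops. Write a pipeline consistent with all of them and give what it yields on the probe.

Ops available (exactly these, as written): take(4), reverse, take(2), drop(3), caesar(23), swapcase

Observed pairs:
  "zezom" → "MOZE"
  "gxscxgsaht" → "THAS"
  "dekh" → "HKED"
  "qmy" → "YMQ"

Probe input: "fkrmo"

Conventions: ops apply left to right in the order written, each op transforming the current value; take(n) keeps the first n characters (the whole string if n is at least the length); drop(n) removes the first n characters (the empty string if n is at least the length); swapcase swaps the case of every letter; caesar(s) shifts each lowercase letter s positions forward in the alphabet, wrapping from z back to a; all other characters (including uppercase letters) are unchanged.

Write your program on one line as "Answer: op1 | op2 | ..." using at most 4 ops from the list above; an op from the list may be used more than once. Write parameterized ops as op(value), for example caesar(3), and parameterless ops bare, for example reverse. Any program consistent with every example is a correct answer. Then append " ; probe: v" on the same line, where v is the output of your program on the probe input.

reverse | take(4) | swapcase ; probe: "OMRK"

Check, running the answer program on each example:
  "zezom" -> "mozez" -> "moze" -> "MOZE"
  "gxscxgsaht" -> "thasgxcsxg" -> "thas" -> "THAS"
  "dekh" -> "hked" -> "hked" -> "HKED"
  "qmy" -> "ymq" -> "ymq" -> "YMQ"
  probe: "fkrmo" -> "omrkf" -> "omrk" -> "OMRK"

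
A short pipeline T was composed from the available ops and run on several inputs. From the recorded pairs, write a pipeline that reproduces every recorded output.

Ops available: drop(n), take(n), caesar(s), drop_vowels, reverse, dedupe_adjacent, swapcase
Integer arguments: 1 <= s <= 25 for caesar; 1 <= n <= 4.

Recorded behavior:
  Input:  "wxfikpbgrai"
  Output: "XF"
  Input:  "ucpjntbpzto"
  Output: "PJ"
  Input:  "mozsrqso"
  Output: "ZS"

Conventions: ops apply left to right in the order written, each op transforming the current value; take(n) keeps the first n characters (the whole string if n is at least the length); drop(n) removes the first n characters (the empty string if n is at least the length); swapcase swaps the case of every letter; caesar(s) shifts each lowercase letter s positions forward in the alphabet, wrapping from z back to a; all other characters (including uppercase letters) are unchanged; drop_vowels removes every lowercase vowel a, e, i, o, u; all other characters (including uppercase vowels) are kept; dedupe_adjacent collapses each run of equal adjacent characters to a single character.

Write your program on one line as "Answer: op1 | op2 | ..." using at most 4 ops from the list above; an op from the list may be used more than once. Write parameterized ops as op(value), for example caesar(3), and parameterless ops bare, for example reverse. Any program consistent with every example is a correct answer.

drop_vowels | swapcase | take(3) | drop(1)

Check, running the answer program on each example:
  "wxfikpbgrai" -> "wxfkpbgr" -> "WXFKPBGR" -> "WXF" -> "XF"
  "ucpjntbpzto" -> "cpjntbpzt" -> "CPJNTBPZT" -> "CPJ" -> "PJ"
  "mozsrqso" -> "mzsrqs" -> "MZSRQS" -> "MZS" -> "ZS"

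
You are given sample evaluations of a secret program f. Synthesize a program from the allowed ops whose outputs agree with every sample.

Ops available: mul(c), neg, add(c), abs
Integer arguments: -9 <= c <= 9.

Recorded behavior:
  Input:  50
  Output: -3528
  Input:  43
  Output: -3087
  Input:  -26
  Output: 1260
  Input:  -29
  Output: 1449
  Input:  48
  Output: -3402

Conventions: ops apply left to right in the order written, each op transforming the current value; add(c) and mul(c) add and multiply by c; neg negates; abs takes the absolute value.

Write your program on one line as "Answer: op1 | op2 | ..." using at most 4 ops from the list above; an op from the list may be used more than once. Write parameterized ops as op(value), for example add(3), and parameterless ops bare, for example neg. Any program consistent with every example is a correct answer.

neg | add(-6) | mul(9) | mul(7)

Check, running the answer program on each example:
  50 -> -50 -> -56 -> -504 -> -3528
  43 -> -43 -> -49 -> -441 -> -3087
  -26 -> 26 -> 20 -> 180 -> 1260
  -29 -> 29 -> 23 -> 207 -> 1449
  48 -> -48 -> -54 -> -486 -> -3402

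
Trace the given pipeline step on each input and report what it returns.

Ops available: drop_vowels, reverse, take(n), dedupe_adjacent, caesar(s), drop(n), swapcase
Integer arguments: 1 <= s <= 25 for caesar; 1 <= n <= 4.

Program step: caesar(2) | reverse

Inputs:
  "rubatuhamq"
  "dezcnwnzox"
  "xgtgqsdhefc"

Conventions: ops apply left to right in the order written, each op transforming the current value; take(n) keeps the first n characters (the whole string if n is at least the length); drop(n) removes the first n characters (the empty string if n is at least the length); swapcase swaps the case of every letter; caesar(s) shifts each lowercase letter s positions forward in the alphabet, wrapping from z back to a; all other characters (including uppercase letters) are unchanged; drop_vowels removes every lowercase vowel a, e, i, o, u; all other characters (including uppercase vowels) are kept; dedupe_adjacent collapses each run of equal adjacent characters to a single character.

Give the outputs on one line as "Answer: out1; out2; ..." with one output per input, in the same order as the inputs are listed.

Execution, op by op:
  "rubatuhamq" -> "twdcvwjcos" -> "socjwvcdwt"
  "dezcnwnzox" -> "fgbepypbqz" -> "zqbpypebgf"
  "xgtgqsdhefc" -> "zivisufjghe" -> "ehgjfusiviz"

"socjwvcdwt"; "zqbpypebgf"; "ehgjfusiviz"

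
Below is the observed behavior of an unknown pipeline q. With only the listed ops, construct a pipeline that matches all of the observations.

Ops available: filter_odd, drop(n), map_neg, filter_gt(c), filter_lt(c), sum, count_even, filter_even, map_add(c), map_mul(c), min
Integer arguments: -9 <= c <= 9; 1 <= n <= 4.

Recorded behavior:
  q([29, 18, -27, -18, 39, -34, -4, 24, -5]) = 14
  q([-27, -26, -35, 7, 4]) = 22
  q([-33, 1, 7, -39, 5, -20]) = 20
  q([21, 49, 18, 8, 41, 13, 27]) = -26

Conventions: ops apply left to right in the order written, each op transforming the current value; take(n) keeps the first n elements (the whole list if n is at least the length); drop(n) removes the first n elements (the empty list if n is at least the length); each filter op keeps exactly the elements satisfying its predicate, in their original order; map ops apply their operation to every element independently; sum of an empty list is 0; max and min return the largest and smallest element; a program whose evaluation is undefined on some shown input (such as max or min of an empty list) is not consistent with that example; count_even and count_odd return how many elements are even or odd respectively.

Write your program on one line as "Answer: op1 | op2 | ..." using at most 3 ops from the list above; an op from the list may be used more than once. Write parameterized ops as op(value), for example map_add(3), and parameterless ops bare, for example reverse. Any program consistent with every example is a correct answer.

map_neg | filter_even | sum

Check, running the answer program on each example:
  [29, 18, -27, -18, 39, -34, -4, 24, -5] -> [-29, -18, 27, 18, -39, 34, 4, -24, 5] -> [-18, 18, 34, 4, -24] -> 14
  [-27, -26, -35, 7, 4] -> [27, 26, 35, -7, -4] -> [26, -4] -> 22
  [-33, 1, 7, -39, 5, -20] -> [33, -1, -7, 39, -5, 20] -> [20] -> 20
  [21, 49, 18, 8, 41, 13, 27] -> [-21, -49, -18, -8, -41, -13, -27] -> [-18, -8] -> -26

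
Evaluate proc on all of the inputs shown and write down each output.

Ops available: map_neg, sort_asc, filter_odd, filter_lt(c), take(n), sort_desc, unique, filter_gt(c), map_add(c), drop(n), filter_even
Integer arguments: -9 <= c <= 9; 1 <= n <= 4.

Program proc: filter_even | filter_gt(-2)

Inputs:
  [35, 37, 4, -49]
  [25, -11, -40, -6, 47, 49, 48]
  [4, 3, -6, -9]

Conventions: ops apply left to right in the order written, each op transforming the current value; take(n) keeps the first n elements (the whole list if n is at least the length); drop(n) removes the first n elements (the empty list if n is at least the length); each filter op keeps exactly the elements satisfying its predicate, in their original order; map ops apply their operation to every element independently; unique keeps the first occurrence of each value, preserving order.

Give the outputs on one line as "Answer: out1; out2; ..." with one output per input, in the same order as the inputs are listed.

[4]; [48]; [4]

Execution, op by op:
  [35, 37, 4, -49] -> [4] -> [4]
  [25, -11, -40, -6, 47, 49, 48] -> [-40, -6, 48] -> [48]
  [4, 3, -6, -9] -> [4, -6] -> [4]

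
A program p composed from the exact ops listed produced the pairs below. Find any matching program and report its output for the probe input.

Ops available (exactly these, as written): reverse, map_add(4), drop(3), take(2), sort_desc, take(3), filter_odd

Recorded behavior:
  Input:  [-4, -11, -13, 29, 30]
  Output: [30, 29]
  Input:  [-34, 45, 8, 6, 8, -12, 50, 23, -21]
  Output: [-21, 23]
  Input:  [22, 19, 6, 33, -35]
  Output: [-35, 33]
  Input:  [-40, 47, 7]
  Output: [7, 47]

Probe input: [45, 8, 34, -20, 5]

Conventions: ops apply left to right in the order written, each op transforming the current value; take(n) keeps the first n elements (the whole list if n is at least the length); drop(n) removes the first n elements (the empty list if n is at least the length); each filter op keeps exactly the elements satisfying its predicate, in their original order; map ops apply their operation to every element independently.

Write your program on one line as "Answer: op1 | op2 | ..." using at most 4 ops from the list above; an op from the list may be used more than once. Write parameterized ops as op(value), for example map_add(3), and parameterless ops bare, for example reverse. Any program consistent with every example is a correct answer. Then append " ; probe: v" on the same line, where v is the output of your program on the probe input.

reverse | take(3) | take(2) ; probe: [5, -20]

Check, running the answer program on each example:
  [-4, -11, -13, 29, 30] -> [30, 29, -13, -11, -4] -> [30, 29, -13] -> [30, 29]
  [-34, 45, 8, 6, 8, -12, 50, 23, -21] -> [-21, 23, 50, -12, 8, 6, 8, 45, -34] -> [-21, 23, 50] -> [-21, 23]
  [22, 19, 6, 33, -35] -> [-35, 33, 6, 19, 22] -> [-35, 33, 6] -> [-35, 33]
  [-40, 47, 7] -> [7, 47, -40] -> [7, 47, -40] -> [7, 47]
  probe: [45, 8, 34, -20, 5] -> [5, -20, 34, 8, 45] -> [5, -20, 34] -> [5, -20]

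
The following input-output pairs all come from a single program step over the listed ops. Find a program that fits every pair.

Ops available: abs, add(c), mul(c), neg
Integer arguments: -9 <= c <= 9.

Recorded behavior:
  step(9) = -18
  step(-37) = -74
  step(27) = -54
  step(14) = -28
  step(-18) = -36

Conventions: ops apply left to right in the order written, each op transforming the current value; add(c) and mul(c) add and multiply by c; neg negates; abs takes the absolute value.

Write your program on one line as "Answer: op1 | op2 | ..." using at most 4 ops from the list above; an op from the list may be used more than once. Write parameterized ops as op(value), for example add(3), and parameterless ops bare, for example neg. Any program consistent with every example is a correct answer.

abs | neg | mul(2)

Check, running the answer program on each example:
  9 -> 9 -> -9 -> -18
  -37 -> 37 -> -37 -> -74
  27 -> 27 -> -27 -> -54
  14 -> 14 -> -14 -> -28
  -18 -> 18 -> -18 -> -36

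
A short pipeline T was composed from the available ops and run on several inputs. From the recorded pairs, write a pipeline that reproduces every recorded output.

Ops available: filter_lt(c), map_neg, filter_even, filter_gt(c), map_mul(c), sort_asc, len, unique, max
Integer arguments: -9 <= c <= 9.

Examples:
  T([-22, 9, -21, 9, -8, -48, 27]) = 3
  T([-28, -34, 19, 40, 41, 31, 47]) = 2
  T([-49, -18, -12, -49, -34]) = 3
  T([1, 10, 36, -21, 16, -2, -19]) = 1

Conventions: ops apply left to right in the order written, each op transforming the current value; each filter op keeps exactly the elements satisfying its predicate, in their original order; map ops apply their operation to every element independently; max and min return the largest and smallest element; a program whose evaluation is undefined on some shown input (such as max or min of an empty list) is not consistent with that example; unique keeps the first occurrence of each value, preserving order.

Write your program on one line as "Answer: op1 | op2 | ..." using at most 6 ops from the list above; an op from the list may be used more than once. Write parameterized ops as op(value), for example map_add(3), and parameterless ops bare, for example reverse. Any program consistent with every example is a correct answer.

unique | filter_even | sort_asc | filter_lt(9) | len

Check, running the answer program on each example:
  [-22, 9, -21, 9, -8, -48, 27] -> [-22, 9, -21, -8, -48, 27] -> [-22, -8, -48] -> [-48, -22, -8] -> [-48, -22, -8] -> 3
  [-28, -34, 19, 40, 41, 31, 47] -> [-28, -34, 19, 40, 41, 31, 47] -> [-28, -34, 40] -> [-34, -28, 40] -> [-34, -28] -> 2
  [-49, -18, -12, -49, -34] -> [-49, -18, -12, -34] -> [-18, -12, -34] -> [-34, -18, -12] -> [-34, -18, -12] -> 3
  [1, 10, 36, -21, 16, -2, -19] -> [1, 10, 36, -21, 16, -2, -19] -> [10, 36, 16, -2] -> [-2, 10, 16, 36] -> [-2] -> 1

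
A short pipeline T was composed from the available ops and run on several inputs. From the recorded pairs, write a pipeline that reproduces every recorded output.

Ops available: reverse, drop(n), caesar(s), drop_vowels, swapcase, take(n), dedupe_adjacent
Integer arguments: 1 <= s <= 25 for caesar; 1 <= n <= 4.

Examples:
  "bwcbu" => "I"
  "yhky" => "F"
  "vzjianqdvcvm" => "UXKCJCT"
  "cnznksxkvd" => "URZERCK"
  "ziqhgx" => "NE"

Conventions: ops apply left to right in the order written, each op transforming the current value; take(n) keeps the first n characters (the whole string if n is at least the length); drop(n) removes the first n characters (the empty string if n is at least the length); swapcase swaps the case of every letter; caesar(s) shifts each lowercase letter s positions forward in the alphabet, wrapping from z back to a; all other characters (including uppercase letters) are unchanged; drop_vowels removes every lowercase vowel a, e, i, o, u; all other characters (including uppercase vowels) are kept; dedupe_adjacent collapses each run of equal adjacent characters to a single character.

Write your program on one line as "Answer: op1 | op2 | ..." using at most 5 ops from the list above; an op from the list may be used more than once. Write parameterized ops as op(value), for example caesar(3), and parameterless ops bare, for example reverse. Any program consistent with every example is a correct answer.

drop_vowels | drop(3) | caesar(7) | swapcase

Check, running the answer program on each example:
  "bwcbu" -> "bwcb" -> "b" -> "i" -> "I"
  "yhky" -> "yhky" -> "y" -> "f" -> "F"
  "vzjianqdvcvm" -> "vzjnqdvcvm" -> "nqdvcvm" -> "uxkcjct" -> "UXKCJCT"
  "cnznksxkvd" -> "cnznksxkvd" -> "nksxkvd" -> "urzerck" -> "URZERCK"
  "ziqhgx" -> "zqhgx" -> "gx" -> "ne" -> "NE"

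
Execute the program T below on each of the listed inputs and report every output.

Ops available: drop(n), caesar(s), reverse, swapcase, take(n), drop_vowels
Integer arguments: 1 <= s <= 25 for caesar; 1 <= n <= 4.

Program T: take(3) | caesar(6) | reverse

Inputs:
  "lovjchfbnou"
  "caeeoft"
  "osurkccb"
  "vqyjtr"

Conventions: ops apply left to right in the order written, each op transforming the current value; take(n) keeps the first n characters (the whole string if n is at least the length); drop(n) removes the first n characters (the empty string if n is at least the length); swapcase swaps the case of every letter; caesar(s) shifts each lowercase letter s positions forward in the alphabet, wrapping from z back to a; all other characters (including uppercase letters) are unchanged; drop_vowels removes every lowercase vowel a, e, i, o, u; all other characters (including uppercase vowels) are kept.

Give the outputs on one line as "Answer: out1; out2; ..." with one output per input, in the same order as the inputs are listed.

Execution, op by op:
  "lovjchfbnou" -> "lov" -> "rub" -> "bur"
  "caeeoft" -> "cae" -> "igk" -> "kgi"
  "osurkccb" -> "osu" -> "uya" -> "ayu"
  "vqyjtr" -> "vqy" -> "bwe" -> "ewb"

"bur"; "kgi"; "ayu"; "ewb"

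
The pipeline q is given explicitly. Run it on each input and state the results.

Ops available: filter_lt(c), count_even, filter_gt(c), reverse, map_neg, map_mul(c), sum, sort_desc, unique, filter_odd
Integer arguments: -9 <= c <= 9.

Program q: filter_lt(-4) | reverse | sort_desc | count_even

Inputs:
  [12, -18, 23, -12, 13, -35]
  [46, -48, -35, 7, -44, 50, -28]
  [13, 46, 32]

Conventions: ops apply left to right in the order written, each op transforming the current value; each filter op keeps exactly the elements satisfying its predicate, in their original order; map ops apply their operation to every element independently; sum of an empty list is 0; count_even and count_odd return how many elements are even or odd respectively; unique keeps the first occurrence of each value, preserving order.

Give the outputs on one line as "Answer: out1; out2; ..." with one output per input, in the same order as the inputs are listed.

Execution, op by op:
  [12, -18, 23, -12, 13, -35] -> [-18, -12, -35] -> [-35, -12, -18] -> [-12, -18, -35] -> 2
  [46, -48, -35, 7, -44, 50, -28] -> [-48, -35, -44, -28] -> [-28, -44, -35, -48] -> [-28, -35, -44, -48] -> 3
  [13, 46, 32] -> [] -> [] -> [] -> 0

2; 3; 0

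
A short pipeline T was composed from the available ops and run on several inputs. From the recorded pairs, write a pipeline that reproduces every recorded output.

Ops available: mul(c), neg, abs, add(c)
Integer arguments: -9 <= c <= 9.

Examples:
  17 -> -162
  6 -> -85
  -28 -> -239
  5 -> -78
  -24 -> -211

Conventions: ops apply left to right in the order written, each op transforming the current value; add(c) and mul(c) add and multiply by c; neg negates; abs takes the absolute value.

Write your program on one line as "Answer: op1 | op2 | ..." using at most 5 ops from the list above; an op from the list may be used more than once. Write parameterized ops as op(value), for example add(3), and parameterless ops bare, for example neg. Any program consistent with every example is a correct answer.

abs | add(7) | mul(7) | add(-6) | neg

Check, running the answer program on each example:
  17 -> 17 -> 24 -> 168 -> 162 -> -162
  6 -> 6 -> 13 -> 91 -> 85 -> -85
  -28 -> 28 -> 35 -> 245 -> 239 -> -239
  5 -> 5 -> 12 -> 84 -> 78 -> -78
  -24 -> 24 -> 31 -> 217 -> 211 -> -211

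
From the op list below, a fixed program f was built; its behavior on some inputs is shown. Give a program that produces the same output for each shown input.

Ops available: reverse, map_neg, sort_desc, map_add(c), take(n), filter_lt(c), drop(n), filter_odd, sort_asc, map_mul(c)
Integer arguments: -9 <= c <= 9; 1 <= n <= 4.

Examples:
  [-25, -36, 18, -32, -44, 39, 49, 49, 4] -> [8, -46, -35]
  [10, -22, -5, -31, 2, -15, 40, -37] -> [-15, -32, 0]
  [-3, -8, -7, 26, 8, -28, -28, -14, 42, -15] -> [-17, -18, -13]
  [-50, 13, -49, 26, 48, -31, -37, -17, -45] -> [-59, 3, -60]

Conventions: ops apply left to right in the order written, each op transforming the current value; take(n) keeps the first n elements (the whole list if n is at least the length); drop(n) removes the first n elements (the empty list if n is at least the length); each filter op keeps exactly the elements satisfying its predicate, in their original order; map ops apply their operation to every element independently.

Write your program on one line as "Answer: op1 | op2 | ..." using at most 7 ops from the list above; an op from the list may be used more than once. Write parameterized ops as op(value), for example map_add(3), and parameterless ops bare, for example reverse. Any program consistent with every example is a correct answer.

map_add(4) | map_add(-9) | take(3) | reverse | map_add(-4) | map_add(-1)

Check, running the answer program on each example:
  [-25, -36, 18, -32, -44, 39, 49, 49, 4] -> [-21, -32, 22, -28, -40, 43, 53, 53, 8] -> [-30, -41, 13, -37, -49, 34, 44, 44, -1] -> [-30, -41, 13] -> [13, -41, -30] -> [9, -45, -34] -> [8, -46, -35]
  [10, -22, -5, -31, 2, -15, 40, -37] -> [14, -18, -1, -27, 6, -11, 44, -33] -> [5, -27, -10, -36, -3, -20, 35, -42] -> [5, -27, -10] -> [-10, -27, 5] -> [-14, -31, 1] -> [-15, -32, 0]
  [-3, -8, -7, 26, 8, -28, -28, -14, 42, -15] -> [1, -4, -3, 30, 12, -24, -24, -10, 46, -11] -> [-8, -13, -12, 21, 3, -33, -33, -19, 37, -20] -> [-8, -13, -12] -> [-12, -13, -8] -> [-16, -17, -12] -> [-17, -18, -13]
  [-50, 13, -49, 26, 48, -31, -37, -17, -45] -> [-46, 17, -45, 30, 52, -27, -33, -13, -41] -> [-55, 8, -54, 21, 43, -36, -42, -22, -50] -> [-55, 8, -54] -> [-54, 8, -55] -> [-58, 4, -59] -> [-59, 3, -60]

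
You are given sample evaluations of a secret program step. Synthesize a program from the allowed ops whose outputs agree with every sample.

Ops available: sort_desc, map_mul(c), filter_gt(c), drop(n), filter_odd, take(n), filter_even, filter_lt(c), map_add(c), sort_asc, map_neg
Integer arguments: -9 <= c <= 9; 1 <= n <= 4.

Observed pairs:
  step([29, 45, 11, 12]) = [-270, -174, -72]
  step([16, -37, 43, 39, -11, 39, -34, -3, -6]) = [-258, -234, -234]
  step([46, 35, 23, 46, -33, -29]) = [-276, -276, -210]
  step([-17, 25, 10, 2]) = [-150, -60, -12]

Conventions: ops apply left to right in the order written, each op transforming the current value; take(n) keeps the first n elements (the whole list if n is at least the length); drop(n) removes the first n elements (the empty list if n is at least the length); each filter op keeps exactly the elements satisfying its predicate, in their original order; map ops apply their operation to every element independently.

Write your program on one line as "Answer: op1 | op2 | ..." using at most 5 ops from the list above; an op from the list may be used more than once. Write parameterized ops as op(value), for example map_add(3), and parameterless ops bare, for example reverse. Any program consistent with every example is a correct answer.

sort_desc | take(4) | map_mul(-6) | take(3)

Check, running the answer program on each example:
  [29, 45, 11, 12] -> [45, 29, 12, 11] -> [45, 29, 12, 11] -> [-270, -174, -72, -66] -> [-270, -174, -72]
  [16, -37, 43, 39, -11, 39, -34, -3, -6] -> [43, 39, 39, 16, -3, -6, -11, -34, -37] -> [43, 39, 39, 16] -> [-258, -234, -234, -96] -> [-258, -234, -234]
  [46, 35, 23, 46, -33, -29] -> [46, 46, 35, 23, -29, -33] -> [46, 46, 35, 23] -> [-276, -276, -210, -138] -> [-276, -276, -210]
  [-17, 25, 10, 2] -> [25, 10, 2, -17] -> [25, 10, 2, -17] -> [-150, -60, -12, 102] -> [-150, -60, -12]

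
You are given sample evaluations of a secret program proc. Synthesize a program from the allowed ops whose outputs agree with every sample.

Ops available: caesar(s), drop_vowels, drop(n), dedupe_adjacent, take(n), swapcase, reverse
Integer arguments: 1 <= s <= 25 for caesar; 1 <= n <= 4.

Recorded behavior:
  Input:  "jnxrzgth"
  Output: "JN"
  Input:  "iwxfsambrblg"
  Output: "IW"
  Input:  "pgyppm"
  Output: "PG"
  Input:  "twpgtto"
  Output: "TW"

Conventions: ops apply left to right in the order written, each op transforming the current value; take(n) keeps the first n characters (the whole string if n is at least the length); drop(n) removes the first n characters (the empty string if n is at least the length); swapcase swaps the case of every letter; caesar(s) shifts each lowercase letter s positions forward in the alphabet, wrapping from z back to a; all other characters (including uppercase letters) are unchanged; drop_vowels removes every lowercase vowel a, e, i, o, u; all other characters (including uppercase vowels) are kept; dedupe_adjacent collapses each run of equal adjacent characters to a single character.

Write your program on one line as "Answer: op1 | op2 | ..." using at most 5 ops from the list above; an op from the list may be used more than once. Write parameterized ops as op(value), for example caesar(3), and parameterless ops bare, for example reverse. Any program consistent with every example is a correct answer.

take(3) | reverse | swapcase | drop(1) | reverse

Check, running the answer program on each example:
  "jnxrzgth" -> "jnx" -> "xnj" -> "XNJ" -> "NJ" -> "JN"
  "iwxfsambrblg" -> "iwx" -> "xwi" -> "XWI" -> "WI" -> "IW"
  "pgyppm" -> "pgy" -> "ygp" -> "YGP" -> "GP" -> "PG"
  "twpgtto" -> "twp" -> "pwt" -> "PWT" -> "WT" -> "TW"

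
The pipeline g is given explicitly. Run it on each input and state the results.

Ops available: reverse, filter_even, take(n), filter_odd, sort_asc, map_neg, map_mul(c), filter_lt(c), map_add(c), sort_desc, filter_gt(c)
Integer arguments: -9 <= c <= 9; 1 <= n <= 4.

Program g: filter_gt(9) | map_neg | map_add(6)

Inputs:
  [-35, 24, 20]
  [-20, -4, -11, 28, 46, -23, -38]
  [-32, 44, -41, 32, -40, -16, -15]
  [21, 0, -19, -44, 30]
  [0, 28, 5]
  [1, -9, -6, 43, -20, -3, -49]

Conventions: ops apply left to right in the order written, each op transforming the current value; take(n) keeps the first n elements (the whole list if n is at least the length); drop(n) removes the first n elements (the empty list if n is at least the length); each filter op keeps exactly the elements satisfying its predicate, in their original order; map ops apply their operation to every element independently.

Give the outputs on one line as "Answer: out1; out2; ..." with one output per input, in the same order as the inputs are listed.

[-18, -14]; [-22, -40]; [-38, -26]; [-15, -24]; [-22]; [-37]

Execution, op by op:
  [-35, 24, 20] -> [24, 20] -> [-24, -20] -> [-18, -14]
  [-20, -4, -11, 28, 46, -23, -38] -> [28, 46] -> [-28, -46] -> [-22, -40]
  [-32, 44, -41, 32, -40, -16, -15] -> [44, 32] -> [-44, -32] -> [-38, -26]
  [21, 0, -19, -44, 30] -> [21, 30] -> [-21, -30] -> [-15, -24]
  [0, 28, 5] -> [28] -> [-28] -> [-22]
  [1, -9, -6, 43, -20, -3, -49] -> [43] -> [-43] -> [-37]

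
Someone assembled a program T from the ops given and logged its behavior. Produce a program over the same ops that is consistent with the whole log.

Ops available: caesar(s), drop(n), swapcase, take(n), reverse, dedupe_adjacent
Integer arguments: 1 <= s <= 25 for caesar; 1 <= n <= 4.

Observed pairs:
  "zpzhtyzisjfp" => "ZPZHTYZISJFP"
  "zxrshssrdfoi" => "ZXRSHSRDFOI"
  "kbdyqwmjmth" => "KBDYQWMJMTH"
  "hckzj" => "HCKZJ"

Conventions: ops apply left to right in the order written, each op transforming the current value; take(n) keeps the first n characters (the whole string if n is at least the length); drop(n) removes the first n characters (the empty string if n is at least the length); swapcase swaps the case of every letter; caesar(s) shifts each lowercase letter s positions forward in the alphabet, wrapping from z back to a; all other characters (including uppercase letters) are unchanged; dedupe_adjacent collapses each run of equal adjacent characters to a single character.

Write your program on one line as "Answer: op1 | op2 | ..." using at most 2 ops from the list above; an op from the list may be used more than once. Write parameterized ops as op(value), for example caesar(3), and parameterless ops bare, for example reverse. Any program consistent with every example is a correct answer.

swapcase | dedupe_adjacent

Check, running the answer program on each example:
  "zpzhtyzisjfp" -> "ZPZHTYZISJFP" -> "ZPZHTYZISJFP"
  "zxrshssrdfoi" -> "ZXRSHSSRDFOI" -> "ZXRSHSRDFOI"
  "kbdyqwmjmth" -> "KBDYQWMJMTH" -> "KBDYQWMJMTH"
  "hckzj" -> "HCKZJ" -> "HCKZJ"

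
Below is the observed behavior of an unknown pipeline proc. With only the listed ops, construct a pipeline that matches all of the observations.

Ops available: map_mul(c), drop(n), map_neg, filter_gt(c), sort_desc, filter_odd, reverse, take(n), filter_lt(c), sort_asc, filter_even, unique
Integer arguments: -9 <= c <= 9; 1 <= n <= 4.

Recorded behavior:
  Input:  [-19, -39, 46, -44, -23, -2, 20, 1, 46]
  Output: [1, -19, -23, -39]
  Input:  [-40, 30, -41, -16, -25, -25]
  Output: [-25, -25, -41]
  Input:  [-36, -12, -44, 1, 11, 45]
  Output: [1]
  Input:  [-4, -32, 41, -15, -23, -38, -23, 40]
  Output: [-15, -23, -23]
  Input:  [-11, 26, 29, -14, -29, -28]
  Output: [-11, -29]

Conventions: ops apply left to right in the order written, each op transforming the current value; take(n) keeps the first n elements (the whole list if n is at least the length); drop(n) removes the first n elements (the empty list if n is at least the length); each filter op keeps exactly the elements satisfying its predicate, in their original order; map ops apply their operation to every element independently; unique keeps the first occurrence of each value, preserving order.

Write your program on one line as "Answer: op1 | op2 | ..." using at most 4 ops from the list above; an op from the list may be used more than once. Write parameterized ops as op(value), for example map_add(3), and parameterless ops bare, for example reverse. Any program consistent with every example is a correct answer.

sort_desc | filter_lt(3) | filter_odd

Check, running the answer program on each example:
  [-19, -39, 46, -44, -23, -2, 20, 1, 46] -> [46, 46, 20, 1, -2, -19, -23, -39, -44] -> [1, -2, -19, -23, -39, -44] -> [1, -19, -23, -39]
  [-40, 30, -41, -16, -25, -25] -> [30, -16, -25, -25, -40, -41] -> [-16, -25, -25, -40, -41] -> [-25, -25, -41]
  [-36, -12, -44, 1, 11, 45] -> [45, 11, 1, -12, -36, -44] -> [1, -12, -36, -44] -> [1]
  [-4, -32, 41, -15, -23, -38, -23, 40] -> [41, 40, -4, -15, -23, -23, -32, -38] -> [-4, -15, -23, -23, -32, -38] -> [-15, -23, -23]
  [-11, 26, 29, -14, -29, -28] -> [29, 26, -11, -14, -28, -29] -> [-11, -14, -28, -29] -> [-11, -29]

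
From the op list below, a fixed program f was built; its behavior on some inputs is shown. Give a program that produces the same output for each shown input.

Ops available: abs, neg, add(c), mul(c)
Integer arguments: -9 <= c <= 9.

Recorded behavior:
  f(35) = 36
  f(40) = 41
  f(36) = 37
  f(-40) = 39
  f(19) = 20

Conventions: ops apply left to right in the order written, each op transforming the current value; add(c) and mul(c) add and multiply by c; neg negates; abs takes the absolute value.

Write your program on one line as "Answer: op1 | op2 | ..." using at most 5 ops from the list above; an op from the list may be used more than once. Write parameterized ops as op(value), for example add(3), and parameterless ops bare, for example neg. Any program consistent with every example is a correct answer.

add(-2) | add(3) | neg | abs

Check, running the answer program on each example:
  35 -> 33 -> 36 -> -36 -> 36
  40 -> 38 -> 41 -> -41 -> 41
  36 -> 34 -> 37 -> -37 -> 37
  -40 -> -42 -> -39 -> 39 -> 39
  19 -> 17 -> 20 -> -20 -> 20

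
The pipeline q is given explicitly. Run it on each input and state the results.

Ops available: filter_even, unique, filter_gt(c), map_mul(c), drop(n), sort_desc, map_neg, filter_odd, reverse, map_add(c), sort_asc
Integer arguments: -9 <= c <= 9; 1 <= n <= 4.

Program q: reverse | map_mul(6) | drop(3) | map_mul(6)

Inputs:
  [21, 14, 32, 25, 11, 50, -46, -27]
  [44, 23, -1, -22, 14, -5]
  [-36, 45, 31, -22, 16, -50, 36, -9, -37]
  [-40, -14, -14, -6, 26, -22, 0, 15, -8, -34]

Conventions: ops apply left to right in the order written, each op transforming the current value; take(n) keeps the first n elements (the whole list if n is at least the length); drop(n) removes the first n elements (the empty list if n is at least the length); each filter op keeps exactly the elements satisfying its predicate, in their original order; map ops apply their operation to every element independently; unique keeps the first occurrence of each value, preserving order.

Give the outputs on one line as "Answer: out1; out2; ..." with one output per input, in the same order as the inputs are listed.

[396, 900, 1152, 504, 756]; [-36, 828, 1584]; [-1800, 576, -792, 1116, 1620, -1296]; [0, -792, 936, -216, -504, -504, -1440]

Execution, op by op:
  [21, 14, 32, 25, 11, 50, -46, -27] -> [-27, -46, 50, 11, 25, 32, 14, 21] -> [-162, -276, 300, 66, 150, 192, 84, 126] -> [66, 150, 192, 84, 126] -> [396, 900, 1152, 504, 756]
  [44, 23, -1, -22, 14, -5] -> [-5, 14, -22, -1, 23, 44] -> [-30, 84, -132, -6, 138, 264] -> [-6, 138, 264] -> [-36, 828, 1584]
  [-36, 45, 31, -22, 16, -50, 36, -9, -37] -> [-37, -9, 36, -50, 16, -22, 31, 45, -36] -> [-222, -54, 216, -300, 96, -132, 186, 270, -216] -> [-300, 96, -132, 186, 270, -216] -> [-1800, 576, -792, 1116, 1620, -1296]
  [-40, -14, -14, -6, 26, -22, 0, 15, -8, -34] -> [-34, -8, 15, 0, -22, 26, -6, -14, -14, -40] -> [-204, -48, 90, 0, -132, 156, -36, -84, -84, -240] -> [0, -132, 156, -36, -84, -84, -240] -> [0, -792, 936, -216, -504, -504, -1440]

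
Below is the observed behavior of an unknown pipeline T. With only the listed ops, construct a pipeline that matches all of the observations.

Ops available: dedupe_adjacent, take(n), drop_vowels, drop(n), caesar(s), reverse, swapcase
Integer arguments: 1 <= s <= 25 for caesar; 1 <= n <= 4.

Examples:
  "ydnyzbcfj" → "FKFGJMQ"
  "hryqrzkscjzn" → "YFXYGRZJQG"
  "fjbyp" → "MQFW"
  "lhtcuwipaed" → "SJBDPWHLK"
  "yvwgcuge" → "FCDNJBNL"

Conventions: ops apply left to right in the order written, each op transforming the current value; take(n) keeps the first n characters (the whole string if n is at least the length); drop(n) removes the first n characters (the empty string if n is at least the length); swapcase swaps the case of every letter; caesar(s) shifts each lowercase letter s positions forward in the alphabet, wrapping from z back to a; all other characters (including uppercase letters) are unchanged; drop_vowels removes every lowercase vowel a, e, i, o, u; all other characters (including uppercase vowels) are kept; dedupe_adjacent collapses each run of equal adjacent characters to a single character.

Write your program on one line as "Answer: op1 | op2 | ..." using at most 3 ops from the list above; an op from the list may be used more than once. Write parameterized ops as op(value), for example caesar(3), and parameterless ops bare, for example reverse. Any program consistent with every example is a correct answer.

caesar(7) | drop_vowels | swapcase

Check, running the answer program on each example:
  "ydnyzbcfj" -> "fkufgijmq" -> "fkfgjmq" -> "FKFGJMQ"
  "hryqrzkscjzn" -> "oyfxygrzjqgu" -> "yfxygrzjqg" -> "YFXYGRZJQG"
  "fjbyp" -> "mqifw" -> "mqfw" -> "MQFW"
  "lhtcuwipaed" -> "soajbdpwhlk" -> "sjbdpwhlk" -> "SJBDPWHLK"
  "yvwgcuge" -> "fcdnjbnl" -> "fcdnjbnl" -> "FCDNJBNL"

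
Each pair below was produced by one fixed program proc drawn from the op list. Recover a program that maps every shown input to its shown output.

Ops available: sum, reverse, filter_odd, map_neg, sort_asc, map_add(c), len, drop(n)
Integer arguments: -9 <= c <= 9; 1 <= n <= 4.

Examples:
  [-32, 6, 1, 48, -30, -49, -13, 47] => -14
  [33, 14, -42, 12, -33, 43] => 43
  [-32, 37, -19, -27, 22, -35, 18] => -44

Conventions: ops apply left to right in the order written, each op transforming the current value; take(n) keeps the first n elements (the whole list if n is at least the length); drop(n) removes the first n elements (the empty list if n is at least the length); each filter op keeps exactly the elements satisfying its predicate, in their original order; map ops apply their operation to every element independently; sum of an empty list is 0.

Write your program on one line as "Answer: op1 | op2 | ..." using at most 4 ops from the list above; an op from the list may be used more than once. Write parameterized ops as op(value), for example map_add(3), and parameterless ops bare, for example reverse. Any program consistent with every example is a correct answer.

reverse | filter_odd | sum

Check, running the answer program on each example:
  [-32, 6, 1, 48, -30, -49, -13, 47] -> [47, -13, -49, -30, 48, 1, 6, -32] -> [47, -13, -49, 1] -> -14
  [33, 14, -42, 12, -33, 43] -> [43, -33, 12, -42, 14, 33] -> [43, -33, 33] -> 43
  [-32, 37, -19, -27, 22, -35, 18] -> [18, -35, 22, -27, -19, 37, -32] -> [-35, -27, -19, 37] -> -44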